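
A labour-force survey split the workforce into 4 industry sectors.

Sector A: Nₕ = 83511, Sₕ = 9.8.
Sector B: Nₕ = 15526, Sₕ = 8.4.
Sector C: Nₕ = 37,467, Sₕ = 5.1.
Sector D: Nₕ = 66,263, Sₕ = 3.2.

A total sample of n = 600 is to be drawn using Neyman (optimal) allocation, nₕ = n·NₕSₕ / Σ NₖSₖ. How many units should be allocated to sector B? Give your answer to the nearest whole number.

Σ NₕSₕ = 83511·9.8 + 15526·8.4 + 37467·5.1 + 66263·3.2 = 1351949.5.
Share for B: 130418.4/1351949.5 = 0.09647.
n_B = 600 × 0.09647 = 57.880... → 58.

58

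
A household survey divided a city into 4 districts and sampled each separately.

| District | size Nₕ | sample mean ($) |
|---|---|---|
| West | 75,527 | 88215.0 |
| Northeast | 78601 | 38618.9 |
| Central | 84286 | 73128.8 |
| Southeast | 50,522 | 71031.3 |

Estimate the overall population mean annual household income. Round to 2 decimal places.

N = 75527 + 78601 + 84286 + 50522 = 288936.
Weight each subgroup mean by Nₕ/N and sum.
Σ Nₕx̄ₕ = 75527·88215.0 + 78601·38618.9 + 84286·73128.8 + 50522·71031.3 = 6662614305 + 3035484158.9 + 6163734036.8 + 3588643338.6 = 19450475839.3.
Divide by N: 19450475839.3 / 288936 = 67317.5923... → 67317.59.

67317.59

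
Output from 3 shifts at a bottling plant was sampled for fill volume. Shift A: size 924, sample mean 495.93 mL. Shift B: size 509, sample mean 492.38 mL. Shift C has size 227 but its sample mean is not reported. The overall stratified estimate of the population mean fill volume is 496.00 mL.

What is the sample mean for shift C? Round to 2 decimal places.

504.40

Σ Nₕx̄ₕ = N·μ, so 227·x̄_C = 1660·496.00 − (924·495.93 + 509·492.38).
= 823360 − 708860.74 = 114499.26.
x̄_C = 114499.26 / 227 = 504.4020... → 504.40.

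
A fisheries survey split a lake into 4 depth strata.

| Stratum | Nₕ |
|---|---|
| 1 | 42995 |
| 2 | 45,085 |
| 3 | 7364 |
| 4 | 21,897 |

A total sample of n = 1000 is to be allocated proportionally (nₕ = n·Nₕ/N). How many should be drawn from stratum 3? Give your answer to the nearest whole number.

Share of stratum 3 = 7364/117341 = 0.06276.
Allocate 1000 × 0.06276 = 62.757... → 63.

63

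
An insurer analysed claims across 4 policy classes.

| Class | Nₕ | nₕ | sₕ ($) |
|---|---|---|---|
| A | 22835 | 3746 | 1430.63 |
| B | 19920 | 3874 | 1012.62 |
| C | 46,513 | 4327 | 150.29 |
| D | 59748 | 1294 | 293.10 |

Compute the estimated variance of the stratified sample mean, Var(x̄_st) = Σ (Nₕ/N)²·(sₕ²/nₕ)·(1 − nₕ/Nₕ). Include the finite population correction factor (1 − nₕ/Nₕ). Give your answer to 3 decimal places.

25.438

N = 149016. Term for each stratum: Wₕ²sₕ²/nₕ·(1−nₕ/Nₕ).
Var(x̄_st) = 10.725197 + 3.809989 + 0.461265 + 10.441651 = 25.438101 → 25.438.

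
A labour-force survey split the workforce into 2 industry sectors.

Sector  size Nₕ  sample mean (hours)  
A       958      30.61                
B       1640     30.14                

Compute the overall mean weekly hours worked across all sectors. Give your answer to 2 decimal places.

30.31

N = 2598; weights Wₕ = Nₕ/N = (0.3687, 0.6313).
x̄_st = Σ Wₕ·x̄ₕ = 0.3687·30.61 + 0.6313·30.14 ≈ 30.3133...
→ 30.31.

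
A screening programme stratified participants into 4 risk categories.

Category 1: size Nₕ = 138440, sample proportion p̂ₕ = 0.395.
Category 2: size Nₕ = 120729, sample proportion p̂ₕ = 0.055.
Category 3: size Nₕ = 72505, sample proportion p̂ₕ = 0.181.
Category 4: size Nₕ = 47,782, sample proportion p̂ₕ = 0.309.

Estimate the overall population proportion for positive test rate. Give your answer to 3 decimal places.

0.235

N = 138440 + 120729 + 72505 + 47782 = 379456.
Overall proportion = Σ (Nₕ/N)·p̂ₕ.
Σ Nₕp̂ₕ = 54683.8 + 6640.095 + 13123.405 + 14764.638 = 89211.938.
89211.938 / 379456 = 0.23510... → 0.235.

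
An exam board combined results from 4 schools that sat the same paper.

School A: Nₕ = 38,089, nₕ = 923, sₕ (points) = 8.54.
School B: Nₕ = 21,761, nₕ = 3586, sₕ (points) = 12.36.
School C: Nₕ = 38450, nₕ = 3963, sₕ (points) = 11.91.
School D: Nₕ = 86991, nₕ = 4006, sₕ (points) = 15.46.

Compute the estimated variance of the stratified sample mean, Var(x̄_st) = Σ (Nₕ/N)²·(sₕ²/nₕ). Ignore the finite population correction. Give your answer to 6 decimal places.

0.018618

N = 185291. Term for each stratum: Wₕ²sₕ²/nₕ.
Var(x̄_st) = 0.003338909 + 0.000587592 + 0.001541287 + 0.013150675 = 0.018618462 → 0.018618.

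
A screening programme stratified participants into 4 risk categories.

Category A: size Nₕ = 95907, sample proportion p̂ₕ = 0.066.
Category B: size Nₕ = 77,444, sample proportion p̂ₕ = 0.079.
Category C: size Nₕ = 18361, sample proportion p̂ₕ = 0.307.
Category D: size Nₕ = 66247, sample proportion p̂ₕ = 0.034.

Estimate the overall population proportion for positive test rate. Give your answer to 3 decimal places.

N = 95907 + 77444 + 18361 + 66247 = 257959.
Overall proportion = Σ (Nₕ/N)·p̂ₕ.
Σ Nₕp̂ₕ = 6329.862 + 6118.076 + 5636.827 + 2252.398 = 20337.163.
20337.163 / 257959 = 0.07884... → 0.079.

0.079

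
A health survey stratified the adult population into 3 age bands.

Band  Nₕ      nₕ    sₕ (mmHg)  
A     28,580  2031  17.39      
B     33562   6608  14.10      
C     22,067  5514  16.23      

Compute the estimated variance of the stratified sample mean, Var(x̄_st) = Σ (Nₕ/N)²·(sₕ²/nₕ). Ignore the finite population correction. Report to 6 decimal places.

0.025211

N = 84209. Term for each stratum: Wₕ²sₕ²/nₕ.
Var(x̄_st) = 0.017151285 + 0.004779108 + 0.003280499 = 0.025210892 → 0.025211.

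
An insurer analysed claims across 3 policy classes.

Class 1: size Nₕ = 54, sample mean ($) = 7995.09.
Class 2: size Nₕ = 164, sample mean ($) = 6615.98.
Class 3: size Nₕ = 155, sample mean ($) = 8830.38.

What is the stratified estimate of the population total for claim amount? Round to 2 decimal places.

1: 54·7995.09 = 431734.86
2: 164·6615.98 = 1085020.72
3: 155·8830.38 = 1368708.9
τ̂ = Σ Nₕx̄ₕ = 2885464.48.

2885464.48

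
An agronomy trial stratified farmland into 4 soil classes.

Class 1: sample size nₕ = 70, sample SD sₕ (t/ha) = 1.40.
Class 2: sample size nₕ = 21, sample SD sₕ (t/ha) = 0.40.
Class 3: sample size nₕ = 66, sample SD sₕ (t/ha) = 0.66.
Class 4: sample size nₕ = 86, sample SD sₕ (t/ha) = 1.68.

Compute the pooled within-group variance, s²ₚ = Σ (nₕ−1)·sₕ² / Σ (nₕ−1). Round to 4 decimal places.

1: (70−1)·1.40² = 69·1.96 = 135.24
2: (21−1)·0.40² = 20·0.16 = 3.2
3: (66−1)·0.66² = 65·0.4356 = 28.314
4: (86−1)·1.68² = 85·2.8224 = 239.904
Numerator = 406.658; denominator = Σ(nₕ−1) = 239.
s²ₚ = 406.658/239 = 1.701498... → 1.7015.

1.7015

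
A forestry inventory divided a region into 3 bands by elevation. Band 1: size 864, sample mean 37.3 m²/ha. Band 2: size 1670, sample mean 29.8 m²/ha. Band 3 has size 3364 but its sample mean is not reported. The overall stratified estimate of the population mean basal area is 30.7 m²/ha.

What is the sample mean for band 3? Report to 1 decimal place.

29.5

N = 864 + 1670 + 3364 = 5898.
Overall total = μ·N = 30.7·5898 = 181068.6.
Subtract the known strata: 864·37.3 + 1670·29.8 = 81993.2.
Remaining total for band 3: 181068.6 − 81993.2 = 99075.4.
Divide by its size: 99075.4 / 3364 = 29.452... → 29.5.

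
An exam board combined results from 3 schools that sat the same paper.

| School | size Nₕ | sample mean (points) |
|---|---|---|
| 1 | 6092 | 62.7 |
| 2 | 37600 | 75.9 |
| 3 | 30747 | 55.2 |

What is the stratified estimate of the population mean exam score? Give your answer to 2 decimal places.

x̄_st = (Σ Nₕx̄ₕ) / (Σ Nₕ) = (6092·62.7 + 37600·75.9 + 30747·55.2) / 74439
= 4933042.8 / 74439 = 66.2696... → 66.27.

66.27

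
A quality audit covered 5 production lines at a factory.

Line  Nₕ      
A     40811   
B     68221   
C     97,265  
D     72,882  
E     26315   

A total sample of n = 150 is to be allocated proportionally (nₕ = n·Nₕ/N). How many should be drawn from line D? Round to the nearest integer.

Share of line D = 72882/305494 = 0.23857.
Allocate 150 × 0.23857 = 35.786... → 36.

36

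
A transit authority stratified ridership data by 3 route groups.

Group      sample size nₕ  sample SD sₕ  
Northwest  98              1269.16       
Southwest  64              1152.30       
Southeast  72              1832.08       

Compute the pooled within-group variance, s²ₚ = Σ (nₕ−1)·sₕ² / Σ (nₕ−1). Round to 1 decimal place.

Northwest: (98−1)·1269.16² = 97·1610767.1056 = 156244409.2432
Southwest: (64−1)·1152.30² = 63·1327795.29 = 83651103.27
Southeast: (72−1)·1832.08² = 71·3356517.1264 = 238312715.9744
Numerator = 478208228.4876; denominator = Σ(nₕ−1) = 231.
s²ₚ = 478208228.4876/231 = 2070165.491... → 2070165.5.

2070165.5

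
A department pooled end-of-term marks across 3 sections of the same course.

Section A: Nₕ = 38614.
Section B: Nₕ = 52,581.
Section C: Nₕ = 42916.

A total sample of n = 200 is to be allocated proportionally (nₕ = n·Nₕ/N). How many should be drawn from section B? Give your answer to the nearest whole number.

N = 38614 + 52581 + 42916 = 134111.
n_B = 200·52581/134111 = 78.414... → 78.

78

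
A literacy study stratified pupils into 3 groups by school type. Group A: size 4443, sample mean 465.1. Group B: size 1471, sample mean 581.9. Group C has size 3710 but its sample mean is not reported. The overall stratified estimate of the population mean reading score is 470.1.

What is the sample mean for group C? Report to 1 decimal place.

431.8

N = 4443 + 1471 + 3710 = 9624.
Overall total = μ·N = 470.1·9624 = 4524242.4.
Subtract the known strata: 4443·465.1 + 1471·581.9 = 2922414.2.
Remaining total for group C: 4524242.4 − 2922414.2 = 1601828.2.
Divide by its size: 1601828.2 / 3710 = 431.760... → 431.8.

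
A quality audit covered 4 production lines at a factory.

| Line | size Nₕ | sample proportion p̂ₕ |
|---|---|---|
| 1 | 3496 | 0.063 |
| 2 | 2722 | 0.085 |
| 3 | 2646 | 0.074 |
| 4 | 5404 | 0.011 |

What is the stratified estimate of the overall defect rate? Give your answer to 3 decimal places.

0.050

N = 3496 + 2722 + 2646 + 5404 = 14268.
Overall proportion = Σ (Nₕ/N)·p̂ₕ.
Σ Nₕp̂ₕ = 220.248 + 231.37 + 195.804 + 59.444 = 706.866.
706.866 / 14268 = 0.04954... → 0.050.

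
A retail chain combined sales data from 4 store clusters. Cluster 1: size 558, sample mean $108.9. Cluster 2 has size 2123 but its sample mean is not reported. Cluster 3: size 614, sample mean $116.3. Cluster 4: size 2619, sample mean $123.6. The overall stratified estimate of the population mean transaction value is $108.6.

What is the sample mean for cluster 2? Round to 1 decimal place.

87.8

N = 558 + 2123 + 614 + 2619 = 5914.
Overall total = μ·N = 108.6·5914 = 642260.4.
Subtract the known strata: 558·108.9 + 614·116.3 + 2619·123.6 = 455882.8.
Remaining total for cluster 2: 642260.4 − 455882.8 = 186377.6.
Divide by its size: 186377.6 / 2123 = 87.790... → 87.8.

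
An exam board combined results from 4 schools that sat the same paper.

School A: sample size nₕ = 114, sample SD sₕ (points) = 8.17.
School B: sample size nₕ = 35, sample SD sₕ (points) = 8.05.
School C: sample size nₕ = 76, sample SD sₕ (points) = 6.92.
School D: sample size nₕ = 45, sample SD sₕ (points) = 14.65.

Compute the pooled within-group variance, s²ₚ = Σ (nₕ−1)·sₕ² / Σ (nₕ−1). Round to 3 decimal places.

A: (114−1)·8.17² = 113·66.7489 = 7542.6257
B: (35−1)·8.05² = 34·64.8025 = 2203.285
C: (76−1)·6.92² = 75·47.8864 = 3591.48
D: (45−1)·14.65² = 44·214.6225 = 9443.39
Numerator = 22780.7807; denominator = Σ(nₕ−1) = 266.
s²ₚ = 22780.7807/266 = 85.64203... → 85.642.

85.642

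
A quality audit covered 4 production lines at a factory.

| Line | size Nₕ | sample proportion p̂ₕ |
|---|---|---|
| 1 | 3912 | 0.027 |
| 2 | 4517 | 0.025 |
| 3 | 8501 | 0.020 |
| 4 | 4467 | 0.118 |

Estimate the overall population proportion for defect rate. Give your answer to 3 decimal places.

Wₕ = Nₕ/N with N = 21397: 0.1828, 0.2111, 0.3973, 0.2088.
p̂_st = 0.1828·0.027 + 0.2111·0.025 + 0.3973·0.020 + 0.2088·0.118 ≈ 0.04279... → 0.043.

0.043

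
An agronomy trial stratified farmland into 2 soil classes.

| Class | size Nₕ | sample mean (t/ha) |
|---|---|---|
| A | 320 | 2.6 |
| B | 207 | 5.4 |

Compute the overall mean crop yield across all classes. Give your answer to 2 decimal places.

3.70

x̄_st = (Σ Nₕx̄ₕ) / (Σ Nₕ) = (320·2.6 + 207·5.4) / 527
= 1949.8 / 527 = 3.6998... → 3.70.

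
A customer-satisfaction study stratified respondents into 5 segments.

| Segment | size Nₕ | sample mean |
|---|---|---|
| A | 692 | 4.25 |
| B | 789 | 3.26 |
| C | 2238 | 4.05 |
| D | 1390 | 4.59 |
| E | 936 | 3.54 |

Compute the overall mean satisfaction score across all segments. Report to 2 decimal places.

x̄_st = (Σ Nₕx̄ₕ) / (Σ Nₕ) = (692·4.25 + 789·3.26 + 2238·4.05 + 1390·4.59 + 936·3.54) / 6045
= 24270.58 / 6045 = 4.0150... → 4.01.

4.01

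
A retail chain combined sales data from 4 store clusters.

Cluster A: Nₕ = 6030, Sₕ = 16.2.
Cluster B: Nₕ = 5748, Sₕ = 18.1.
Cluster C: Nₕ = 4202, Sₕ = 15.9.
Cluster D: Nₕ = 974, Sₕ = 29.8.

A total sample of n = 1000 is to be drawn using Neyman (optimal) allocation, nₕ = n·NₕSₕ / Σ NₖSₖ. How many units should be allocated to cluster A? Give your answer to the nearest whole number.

328

Σ NₕSₕ = 6030·16.2 + 5748·18.1 + 4202·15.9 + 974·29.8 = 297561.8.
Share for A: 97686/297561.8 = 0.32829.
n_A = 1000 × 0.32829 = 328.288... → 328.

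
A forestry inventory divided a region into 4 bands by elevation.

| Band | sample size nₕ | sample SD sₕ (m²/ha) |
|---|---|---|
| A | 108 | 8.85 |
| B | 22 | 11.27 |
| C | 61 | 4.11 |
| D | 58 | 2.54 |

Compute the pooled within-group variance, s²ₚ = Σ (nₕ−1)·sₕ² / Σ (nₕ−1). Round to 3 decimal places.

50.731

Degrees of freedom: 107 + 21 + 60 + 57 = 245.
Σ(nₕ−1)sₕ² = 107·78.3225 + 21·127.0129 + 60·16.8921 + 57·6.4516 = 12429.0456.
s²ₚ = 12429.0456 / 245 = 50.73080... → 50.731.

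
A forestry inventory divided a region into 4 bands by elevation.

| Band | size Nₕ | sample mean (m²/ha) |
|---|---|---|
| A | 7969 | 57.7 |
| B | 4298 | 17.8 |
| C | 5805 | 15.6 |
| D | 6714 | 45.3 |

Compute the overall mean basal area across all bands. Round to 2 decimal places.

x̄_st = (Σ Nₕx̄ₕ) / (Σ Nₕ) = (7969·57.7 + 4298·17.8 + 5805·15.6 + 6714·45.3) / 24786
= 931017.9 / 24786 = 37.5622... → 37.56.

37.56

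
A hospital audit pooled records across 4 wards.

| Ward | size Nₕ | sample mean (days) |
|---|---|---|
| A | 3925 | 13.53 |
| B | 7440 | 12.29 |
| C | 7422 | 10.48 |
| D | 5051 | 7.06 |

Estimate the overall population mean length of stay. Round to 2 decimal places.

10.82

x̄_st = (Σ Nₕx̄ₕ) / (Σ Nₕ) = (3925·13.53 + 7440·12.29 + 7422·10.48 + 5051·7.06) / 23838
= 257985.47 / 23838 = 10.8224... → 10.82.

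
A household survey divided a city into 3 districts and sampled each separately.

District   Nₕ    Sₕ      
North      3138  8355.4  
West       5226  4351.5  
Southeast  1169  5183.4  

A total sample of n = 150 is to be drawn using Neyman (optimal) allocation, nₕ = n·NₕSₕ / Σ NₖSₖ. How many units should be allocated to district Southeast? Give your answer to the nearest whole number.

17

Σ NₕSₕ = 3138·8355.4 + 5226·4351.5 + 1169·5183.4 = 55019578.8.
Share for Southeast: 6059394.6/55019578.8 = 0.11013.
n_Southeast = 150 × 0.11013 = 16.520... → 17.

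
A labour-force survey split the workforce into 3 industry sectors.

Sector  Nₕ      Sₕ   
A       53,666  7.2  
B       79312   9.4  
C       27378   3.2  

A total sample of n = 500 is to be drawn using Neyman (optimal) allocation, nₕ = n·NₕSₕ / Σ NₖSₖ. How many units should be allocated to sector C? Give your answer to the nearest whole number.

36

Σ NₕSₕ = 53666·7.2 + 79312·9.4 + 27378·3.2 = 1219537.6.
Share for C: 87609.6/1219537.6 = 0.07184.
n_C = 500 × 0.07184 = 35.919... → 36.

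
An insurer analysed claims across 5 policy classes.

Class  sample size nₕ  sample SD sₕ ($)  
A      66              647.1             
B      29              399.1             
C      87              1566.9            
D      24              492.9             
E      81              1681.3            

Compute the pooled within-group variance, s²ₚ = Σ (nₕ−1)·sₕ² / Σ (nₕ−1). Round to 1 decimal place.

1682809.9

A: (66−1)·647.1² = 65·418738.41 = 27217996.65
B: (29−1)·399.1² = 28·159280.81 = 4459862.68
C: (87−1)·1566.9² = 86·2455175.61 = 211145102.46
D: (24−1)·492.9² = 23·242950.41 = 5587859.43
E: (81−1)·1681.3² = 80·2826769.69 = 226141575.2
Numerator = 474552396.42; denominator = Σ(nₕ−1) = 282.
s²ₚ = 474552396.42/282 = 1682809.916... → 1682809.9.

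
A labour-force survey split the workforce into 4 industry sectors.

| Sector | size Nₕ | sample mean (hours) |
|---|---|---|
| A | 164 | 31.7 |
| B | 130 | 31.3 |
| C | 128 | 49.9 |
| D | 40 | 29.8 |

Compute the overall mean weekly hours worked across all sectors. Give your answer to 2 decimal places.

36.47

x̄_st = (Σ Nₕx̄ₕ) / (Σ Nₕ) = (164·31.7 + 130·31.3 + 128·49.9 + 40·29.8) / 462
= 16847 / 462 = 36.4654... → 36.47.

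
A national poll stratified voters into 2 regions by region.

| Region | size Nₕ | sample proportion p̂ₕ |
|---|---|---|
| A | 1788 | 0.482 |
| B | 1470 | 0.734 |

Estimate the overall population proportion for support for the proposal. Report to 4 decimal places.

N = 1788 + 1470 = 3258.
Overall proportion = Σ (Nₕ/N)·p̂ₕ.
Σ Nₕp̂ₕ = 861.816 + 1078.98 = 1940.796.
1940.796 / 3258 = 0.595702... → 0.5957.

0.5957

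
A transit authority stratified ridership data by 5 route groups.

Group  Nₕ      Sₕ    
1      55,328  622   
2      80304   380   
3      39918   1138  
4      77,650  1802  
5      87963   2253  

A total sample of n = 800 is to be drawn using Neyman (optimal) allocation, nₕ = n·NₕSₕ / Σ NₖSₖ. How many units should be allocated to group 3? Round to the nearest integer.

81

Σ NₕSₕ = 55328·622 + 80304·380 + 39918·1138 + 77650·1802 + 87963·2253 = 448462159.
Share for 3: 45426684/448462159 = 0.10129.
n_3 = 800 × 0.10129 = 81.035... → 81.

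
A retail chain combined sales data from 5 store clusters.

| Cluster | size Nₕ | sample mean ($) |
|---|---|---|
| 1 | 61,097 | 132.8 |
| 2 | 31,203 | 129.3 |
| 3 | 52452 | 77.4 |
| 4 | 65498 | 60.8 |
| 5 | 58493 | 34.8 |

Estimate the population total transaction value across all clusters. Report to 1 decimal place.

22225849.1

1: 61097·132.8 = 8113681.6
2: 31203·129.3 = 4034547.9
3: 52452·77.4 = 4059784.8
4: 65498·60.8 = 3982278.4
5: 58493·34.8 = 2035556.4
τ̂ = Σ Nₕx̄ₕ = 22225849.1.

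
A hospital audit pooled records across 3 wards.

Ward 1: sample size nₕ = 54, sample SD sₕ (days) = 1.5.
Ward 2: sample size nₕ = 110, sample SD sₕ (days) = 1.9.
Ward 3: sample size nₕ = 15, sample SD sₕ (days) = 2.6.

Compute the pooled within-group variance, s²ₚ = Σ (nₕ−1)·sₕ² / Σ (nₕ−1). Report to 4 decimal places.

Degrees of freedom: 53 + 109 + 14 = 176.
Σ(nₕ−1)sₕ² = 53·2.25 + 109·3.61 + 14·6.76 = 607.38.
s²ₚ = 607.38 / 176 = 3.451023... → 3.4510.

3.4510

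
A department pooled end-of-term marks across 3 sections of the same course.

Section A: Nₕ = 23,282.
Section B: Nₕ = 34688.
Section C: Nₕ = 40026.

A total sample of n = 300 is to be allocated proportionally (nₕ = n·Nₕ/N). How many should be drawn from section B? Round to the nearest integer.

106

Share of section B = 34688/97996 = 0.35397.
Allocate 300 × 0.35397 = 106.192... → 106.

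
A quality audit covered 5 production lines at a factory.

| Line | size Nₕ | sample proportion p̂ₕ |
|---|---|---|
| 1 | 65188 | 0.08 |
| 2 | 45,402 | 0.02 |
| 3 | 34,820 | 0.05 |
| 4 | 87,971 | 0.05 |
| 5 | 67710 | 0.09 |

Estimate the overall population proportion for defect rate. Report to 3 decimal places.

Wₕ = Nₕ/N with N = 301091: 0.2165, 0.1508, 0.1156, 0.2922, 0.2249.
p̂_st = 0.2165·0.08 + 0.1508·0.02 + 0.1156·0.05 + 0.2922·0.05 + 0.2249·0.09 ≈ 0.06097... → 0.061.

0.061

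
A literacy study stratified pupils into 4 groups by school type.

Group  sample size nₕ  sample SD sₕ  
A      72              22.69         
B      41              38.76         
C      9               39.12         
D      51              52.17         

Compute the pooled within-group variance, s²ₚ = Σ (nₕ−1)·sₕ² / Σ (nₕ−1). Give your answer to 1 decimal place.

1449.6

A: (72−1)·22.69² = 71·514.8361 = 36553.3631
B: (41−1)·38.76² = 40·1502.3376 = 60093.504
C: (9−1)·39.12² = 8·1530.3744 = 12242.9952
D: (51−1)·52.17² = 50·2721.7089 = 136085.445
Numerator = 244975.3073; denominator = Σ(nₕ−1) = 169.
s²ₚ = 244975.3073/169 = 1449.558... → 1449.6.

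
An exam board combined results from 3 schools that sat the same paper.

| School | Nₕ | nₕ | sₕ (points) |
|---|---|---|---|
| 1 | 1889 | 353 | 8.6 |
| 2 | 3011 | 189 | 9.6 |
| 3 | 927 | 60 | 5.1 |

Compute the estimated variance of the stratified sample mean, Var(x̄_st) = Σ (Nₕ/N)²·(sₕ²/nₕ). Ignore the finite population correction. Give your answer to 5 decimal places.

N = 5827. Term for each stratum: Wₕ²sₕ²/nₕ.
Var(x̄_st) = 0.02201892 + 0.13020035 + 0.01097131 = 0.16319058 → 0.16319.

0.16319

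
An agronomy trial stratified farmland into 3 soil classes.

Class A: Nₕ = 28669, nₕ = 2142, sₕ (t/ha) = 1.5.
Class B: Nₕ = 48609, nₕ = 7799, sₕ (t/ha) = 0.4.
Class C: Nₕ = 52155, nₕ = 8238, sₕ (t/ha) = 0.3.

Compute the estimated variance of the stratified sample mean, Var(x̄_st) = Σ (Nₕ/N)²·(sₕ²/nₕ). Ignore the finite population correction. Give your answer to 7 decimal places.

N = 129433. Term for each stratum: Wₕ²sₕ²/nₕ.
Var(x̄_st) = 0.0000515345 + 0.0000028935 + 0.0000017739 = 0.0000562019 → 0.0000562.

0.0000562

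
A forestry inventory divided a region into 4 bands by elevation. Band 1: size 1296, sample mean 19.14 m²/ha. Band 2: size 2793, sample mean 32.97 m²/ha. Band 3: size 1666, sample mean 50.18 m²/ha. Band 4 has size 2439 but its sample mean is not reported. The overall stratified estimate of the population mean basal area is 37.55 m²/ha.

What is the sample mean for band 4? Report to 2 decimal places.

N = 1296 + 2793 + 1666 + 2439 = 8194.
Overall total = μ·N = 37.55·8194 = 307684.7.
Subtract the known strata: 1296·19.14 + 2793·32.97 + 1666·50.18 = 200490.53.
Remaining total for band 4: 307684.7 − 200490.53 = 107194.17.
Divide by its size: 107194.17 / 2439 = 43.9500... → 43.95.

43.95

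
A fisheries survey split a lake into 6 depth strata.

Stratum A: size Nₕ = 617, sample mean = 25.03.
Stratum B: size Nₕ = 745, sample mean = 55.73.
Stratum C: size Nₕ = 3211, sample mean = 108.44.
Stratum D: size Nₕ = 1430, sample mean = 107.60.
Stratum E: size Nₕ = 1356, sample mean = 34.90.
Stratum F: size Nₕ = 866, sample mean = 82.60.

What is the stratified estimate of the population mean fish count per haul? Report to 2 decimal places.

82.42

N = 617 + 745 + 3211 + 1430 + 1356 + 866 = 8225.
The stratified mean weights each stratum mean by its population share Nₕ/N.
Σ Nₕx̄ₕ = 617·25.03 + 745·55.73 + 3211·108.44 + 1430·107.60 + 1356·34.90 + 866·82.60 = 15443.51 + 41518.85 + 348200.84 + 153868 + 47324.4 + 71531.6 = 677887.2.
Divide by N: 677887.2 / 8225 = 82.4179... → 82.42.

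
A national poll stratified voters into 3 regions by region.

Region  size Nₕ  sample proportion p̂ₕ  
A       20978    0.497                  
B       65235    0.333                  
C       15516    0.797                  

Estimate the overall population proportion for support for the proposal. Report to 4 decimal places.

Wₕ = Nₕ/N with N = 101729: 0.2062, 0.6413, 0.1525.
p̂_st = 0.2062·0.497 + 0.6413·0.333 + 0.1525·0.797 ≈ 0.437590... → 0.4376.

0.4376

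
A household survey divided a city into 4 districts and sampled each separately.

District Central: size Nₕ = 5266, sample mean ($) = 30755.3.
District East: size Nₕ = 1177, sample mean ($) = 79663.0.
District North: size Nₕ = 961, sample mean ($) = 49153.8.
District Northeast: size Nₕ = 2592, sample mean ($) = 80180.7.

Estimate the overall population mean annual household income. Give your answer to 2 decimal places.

x̄_st = (Σ Nₕx̄ₕ) / (Σ Nₕ) = (5266·30755.3 + 1177·79663.0 + 961·49153.8 + 2592·80180.7) / 9996
= 510785937 / 9996 = 51099.0333... → 51099.03.

51099.03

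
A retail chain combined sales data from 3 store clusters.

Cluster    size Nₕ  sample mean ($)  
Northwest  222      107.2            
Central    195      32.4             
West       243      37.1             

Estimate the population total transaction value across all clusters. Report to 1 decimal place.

39131.7

Northwest: 222·107.2 = 23798.4
Central: 195·32.4 = 6318
West: 243·37.1 = 9015.3
τ̂ = Σ Nₕx̄ₕ = 39131.7.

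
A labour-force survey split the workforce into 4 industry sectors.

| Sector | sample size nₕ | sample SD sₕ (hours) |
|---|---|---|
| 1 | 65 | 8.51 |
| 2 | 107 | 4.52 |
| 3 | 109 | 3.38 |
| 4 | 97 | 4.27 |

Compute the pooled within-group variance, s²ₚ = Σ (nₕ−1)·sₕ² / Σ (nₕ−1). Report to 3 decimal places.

26.162

1: (65−1)·8.51² = 64·72.4201 = 4634.8864
2: (107−1)·4.52² = 106·20.4304 = 2165.6224
3: (109−1)·3.38² = 108·11.4244 = 1233.8352
4: (97−1)·4.27² = 96·18.2329 = 1750.3584
Numerator = 9784.7024; denominator = Σ(nₕ−1) = 374.
s²ₚ = 9784.7024/374 = 26.16231... → 26.162.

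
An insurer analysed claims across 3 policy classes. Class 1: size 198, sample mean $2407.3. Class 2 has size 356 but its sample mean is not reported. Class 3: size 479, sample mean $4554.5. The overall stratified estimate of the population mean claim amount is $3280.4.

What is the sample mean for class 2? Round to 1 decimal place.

2051.7

Σ Nₕx̄ₕ = N·μ, so 356·x̄_2 = 1033·3280.4 − (198·2407.3 + 479·4554.5).
= 3388653.2 − 2658250.9 = 730402.3.
x̄_2 = 730402.3 / 356 = 2051.692... → 2051.7.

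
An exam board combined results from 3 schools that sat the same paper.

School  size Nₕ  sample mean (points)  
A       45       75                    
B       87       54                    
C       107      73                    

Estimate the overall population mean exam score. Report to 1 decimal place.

66.5

x̄_st = (Σ Nₕx̄ₕ) / (Σ Nₕ) = (45·75 + 87·54 + 107·73) / 239
= 15884 / 239 = 66.460... → 66.5.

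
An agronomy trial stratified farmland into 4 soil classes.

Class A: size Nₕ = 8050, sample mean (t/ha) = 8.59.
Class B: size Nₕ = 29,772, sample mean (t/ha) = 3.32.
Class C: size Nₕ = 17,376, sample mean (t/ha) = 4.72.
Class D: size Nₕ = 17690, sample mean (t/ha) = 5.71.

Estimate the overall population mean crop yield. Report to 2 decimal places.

4.82

N = 8050 + 29772 + 17376 + 17690 = 72888.
Overall mean = Σ (Nₕ/N)·x̄ₕ — weight by population share, not a simple average.
Σ Nₕx̄ₕ = 8050·8.59 + 29772·3.32 + 17376·4.72 + 17690·5.71 = 69149.5 + 98843.04 + 82014.72 + 101009.9 = 351017.16.
Divide by N: 351017.16 / 72888 = 4.8158... → 4.82.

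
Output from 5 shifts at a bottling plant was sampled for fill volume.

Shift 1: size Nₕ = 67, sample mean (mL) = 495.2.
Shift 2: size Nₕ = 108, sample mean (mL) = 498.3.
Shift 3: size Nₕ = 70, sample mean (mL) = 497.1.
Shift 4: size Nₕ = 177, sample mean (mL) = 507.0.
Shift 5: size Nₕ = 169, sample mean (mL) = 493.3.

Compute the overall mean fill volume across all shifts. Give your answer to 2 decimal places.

N = 67 + 108 + 70 + 177 + 169 = 591.
Overall mean = Σ (Nₕ/N)·x̄ₕ — weight by population share, not a simple average.
Σ Nₕx̄ₕ = 67·495.2 + 108·498.3 + 70·497.1 + 177·507.0 + 169·493.3 = 33178.4 + 53816.4 + 34797 + 89739 + 83367.7 = 294898.5.
Divide by N: 294898.5 / 591 = 498.9822... → 498.98.

498.98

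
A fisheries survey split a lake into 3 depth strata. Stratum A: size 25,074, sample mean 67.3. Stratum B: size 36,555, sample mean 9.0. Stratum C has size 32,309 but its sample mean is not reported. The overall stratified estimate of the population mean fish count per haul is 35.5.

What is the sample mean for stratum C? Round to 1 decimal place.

40.8

Σ Nₕx̄ₕ = N·μ, so 32309·x̄_C = 93938·35.5 − (25074·67.3 + 36555·9.0).
= 3334799 − 2016475.2 = 1318323.8.
x̄_C = 1318323.8 / 32309 = 40.804... → 40.8.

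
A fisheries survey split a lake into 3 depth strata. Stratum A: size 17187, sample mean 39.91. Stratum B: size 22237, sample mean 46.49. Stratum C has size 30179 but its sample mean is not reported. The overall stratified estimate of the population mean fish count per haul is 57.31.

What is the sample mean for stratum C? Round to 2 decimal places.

N = 17187 + 22237 + 30179 = 69603.
Overall total = μ·N = 57.31·69603 = 3988947.93.
Subtract the known strata: 17187·39.91 + 22237·46.49 = 1719731.3.
Remaining total for stratum C: 3988947.93 − 1719731.3 = 2269216.63.
Divide by its size: 2269216.63 / 30179 = 75.1919... → 75.19.

75.19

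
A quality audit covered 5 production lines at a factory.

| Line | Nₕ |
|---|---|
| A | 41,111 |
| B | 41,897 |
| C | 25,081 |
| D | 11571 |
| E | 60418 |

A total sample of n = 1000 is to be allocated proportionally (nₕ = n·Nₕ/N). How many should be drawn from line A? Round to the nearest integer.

228

Share of line A = 41111/180078 = 0.22830.
Allocate 1000 × 0.22830 = 228.296... → 228.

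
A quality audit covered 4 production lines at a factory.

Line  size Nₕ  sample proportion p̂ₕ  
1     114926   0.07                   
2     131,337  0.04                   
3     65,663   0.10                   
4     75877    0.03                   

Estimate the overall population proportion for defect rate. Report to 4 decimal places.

N = 114926 + 131337 + 65663 + 75877 = 387803.
Overall proportion = Σ (Nₕ/N)·p̂ₕ.
Σ Nₕp̂ₕ = 8044.82 + 5253.48 + 6566.3 + 2276.31 = 22140.91.
22140.91 / 387803 = 0.057093... → 0.0571.

0.0571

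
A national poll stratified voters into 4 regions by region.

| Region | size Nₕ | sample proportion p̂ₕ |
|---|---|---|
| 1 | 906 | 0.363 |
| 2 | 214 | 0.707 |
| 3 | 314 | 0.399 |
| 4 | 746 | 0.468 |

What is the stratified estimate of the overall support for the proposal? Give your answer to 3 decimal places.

0.438

N = 906 + 214 + 314 + 746 = 2180.
Overall proportion = Σ (Nₕ/N)·p̂ₕ.
Σ Nₕp̂ₕ = 328.878 + 151.298 + 125.286 + 349.128 = 954.59.
954.59 / 2180 = 0.43789... → 0.438.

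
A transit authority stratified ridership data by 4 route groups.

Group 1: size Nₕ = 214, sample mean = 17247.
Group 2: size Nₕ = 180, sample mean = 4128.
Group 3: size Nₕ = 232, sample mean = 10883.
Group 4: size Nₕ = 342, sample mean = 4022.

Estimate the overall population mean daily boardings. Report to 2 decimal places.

N = 968; weights Wₕ = Nₕ/N = (0.2211, 0.1860, 0.2397, 0.3533).
x̄_st = Σ Wₕ·x̄ₕ = 0.2211·17247 + 0.1860·4128 + 0.2397·10883 + 0.3533·4022 ≈ 8609.7913...
→ 8609.79.

8609.79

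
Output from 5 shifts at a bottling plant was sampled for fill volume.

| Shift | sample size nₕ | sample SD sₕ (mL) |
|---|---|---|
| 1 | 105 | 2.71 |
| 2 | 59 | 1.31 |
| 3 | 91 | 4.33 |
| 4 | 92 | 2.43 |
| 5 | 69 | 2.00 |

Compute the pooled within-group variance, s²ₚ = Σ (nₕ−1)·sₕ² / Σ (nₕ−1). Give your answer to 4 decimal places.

Degrees of freedom: 104 + 58 + 90 + 91 + 68 = 411.
Σ(nₕ−1)sₕ² = 104·7.3441 + 58·1.7161 + 90·18.7489 + 91·5.9049 + 68·4 = 3360.0671.
s²ₚ = 3360.0671 / 411 = 8.175346... → 8.1753.

8.1753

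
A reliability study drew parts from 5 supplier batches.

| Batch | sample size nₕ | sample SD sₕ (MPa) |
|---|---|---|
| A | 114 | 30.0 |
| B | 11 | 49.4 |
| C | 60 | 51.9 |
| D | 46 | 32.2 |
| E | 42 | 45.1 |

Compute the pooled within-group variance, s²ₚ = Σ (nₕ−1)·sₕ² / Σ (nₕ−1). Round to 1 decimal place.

Degrees of freedom: 113 + 10 + 59 + 45 + 41 = 268.
Σ(nₕ−1)sₕ² = 113·900 + 10·2440.36 + 59·2693.61 + 45·1036.84 + 41·2034.01 = 415078.8.
s²ₚ = 415078.8 / 268 = 1548.801... → 1548.8.

1548.8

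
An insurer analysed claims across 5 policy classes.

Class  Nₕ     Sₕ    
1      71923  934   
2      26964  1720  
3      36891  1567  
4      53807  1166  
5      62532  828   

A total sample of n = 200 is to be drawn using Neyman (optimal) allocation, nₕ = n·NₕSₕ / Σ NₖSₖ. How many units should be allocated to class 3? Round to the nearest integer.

40

1: NₕSₕ = 71923·934 = 67176082
2: NₕSₕ = 26964·1720 = 46378080
3: NₕSₕ = 36891·1567 = 57808197
4: NₕSₕ = 53807·1166 = 62738962
5: NₕSₕ = 62532·828 = 51776496
Σ NₕSₕ = 285877817.
n_3 = 200·57808197/285877817 = 40.443... → 40.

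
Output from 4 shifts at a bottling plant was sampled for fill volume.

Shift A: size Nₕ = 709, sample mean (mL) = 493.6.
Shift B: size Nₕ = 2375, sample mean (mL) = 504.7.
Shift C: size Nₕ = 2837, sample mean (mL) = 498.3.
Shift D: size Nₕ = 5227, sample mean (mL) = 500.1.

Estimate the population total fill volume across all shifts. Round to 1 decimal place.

A: 709·493.6 = 349962.4
B: 2375·504.7 = 1198662.5
C: 2837·498.3 = 1413677.1
D: 5227·500.1 = 2614022.7
τ̂ = Σ Nₕx̄ₕ = 5576324.7.

5576324.7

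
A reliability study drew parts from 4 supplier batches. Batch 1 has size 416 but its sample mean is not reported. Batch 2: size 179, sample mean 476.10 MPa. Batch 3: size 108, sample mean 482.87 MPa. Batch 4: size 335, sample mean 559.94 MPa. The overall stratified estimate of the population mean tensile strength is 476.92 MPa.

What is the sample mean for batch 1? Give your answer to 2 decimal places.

Σ Nₕx̄ₕ = N·μ, so 416·x̄_1 = 1038·476.92 − (179·476.10 + 108·482.87 + 335·559.94).
= 495042.96 − 324951.76 = 170091.2.
x̄_1 = 170091.2 / 416 = 408.8731... → 408.87.

408.87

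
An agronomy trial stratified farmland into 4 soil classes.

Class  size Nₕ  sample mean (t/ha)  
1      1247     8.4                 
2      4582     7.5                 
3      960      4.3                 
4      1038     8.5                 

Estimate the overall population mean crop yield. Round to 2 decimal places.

x̄_st = (Σ Nₕx̄ₕ) / (Σ Nₕ) = (1247·8.4 + 4582·7.5 + 960·4.3 + 1038·8.5) / 7827
= 57790.8 / 7827 = 7.3835... → 7.38.

7.38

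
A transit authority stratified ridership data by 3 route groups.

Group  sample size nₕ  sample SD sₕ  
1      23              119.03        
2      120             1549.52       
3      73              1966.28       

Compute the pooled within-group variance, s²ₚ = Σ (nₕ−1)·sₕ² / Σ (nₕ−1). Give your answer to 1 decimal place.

1: (23−1)·119.03² = 22·14168.1409 = 311699.0998
2: (120−1)·1549.52² = 119·2401012.2304 = 285720455.4176
3: (73−1)·1966.28² = 72·3866257.0384 = 278370506.7648
Numerator = 564402661.2822; denominator = Σ(nₕ−1) = 213.
s²ₚ = 564402661.2822/213 = 2649777.752... → 2649777.8.

2649777.8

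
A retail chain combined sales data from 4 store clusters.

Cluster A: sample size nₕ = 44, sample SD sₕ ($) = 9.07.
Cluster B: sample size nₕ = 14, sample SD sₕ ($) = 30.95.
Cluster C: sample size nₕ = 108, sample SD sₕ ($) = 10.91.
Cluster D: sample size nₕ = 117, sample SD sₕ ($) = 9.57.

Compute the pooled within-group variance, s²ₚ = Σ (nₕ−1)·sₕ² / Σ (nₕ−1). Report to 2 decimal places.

A: (44−1)·9.07² = 43·82.2649 = 3537.3907
B: (14−1)·30.95² = 13·957.9025 = 12452.7325
C: (108−1)·10.91² = 107·119.0281 = 12736.0067
D: (117−1)·9.57² = 116·91.5849 = 10623.8484
Numerator = 39349.9783; denominator = Σ(nₕ−1) = 279.
s²ₚ = 39349.9783/279 = 141.0393... → 141.04.

141.04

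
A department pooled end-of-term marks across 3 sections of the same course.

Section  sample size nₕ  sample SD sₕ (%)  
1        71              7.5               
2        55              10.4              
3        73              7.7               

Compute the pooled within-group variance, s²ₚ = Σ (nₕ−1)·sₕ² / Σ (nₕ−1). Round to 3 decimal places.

71.668

Degrees of freedom: 70 + 54 + 72 = 196.
Σ(nₕ−1)sₕ² = 70·56.25 + 54·108.16 + 72·59.29 = 14047.02.
s²ₚ = 14047.02 / 196 = 71.66847... → 71.668.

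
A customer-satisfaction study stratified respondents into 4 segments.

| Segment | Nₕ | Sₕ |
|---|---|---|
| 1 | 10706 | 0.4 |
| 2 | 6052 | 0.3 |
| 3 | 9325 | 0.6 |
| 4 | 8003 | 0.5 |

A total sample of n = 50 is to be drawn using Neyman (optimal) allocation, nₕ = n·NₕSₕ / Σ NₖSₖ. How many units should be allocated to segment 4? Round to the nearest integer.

1: NₕSₕ = 10706·0.4 = 4282.4
2: NₕSₕ = 6052·0.3 = 1815.6
3: NₕSₕ = 9325·0.6 = 5595
4: NₕSₕ = 8003·0.5 = 4001.5
Σ NₕSₕ = 15694.5.
n_4 = 50·4001.5/15694.5 = 12.748... → 13.

13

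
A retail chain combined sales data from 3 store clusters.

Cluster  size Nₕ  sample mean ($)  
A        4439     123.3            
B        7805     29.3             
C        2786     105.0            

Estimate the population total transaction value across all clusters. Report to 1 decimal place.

A: 4439·123.3 = 547328.7
B: 7805·29.3 = 228686.5
C: 2786·105.0 = 292530
τ̂ = Σ Nₕx̄ₕ = 1068545.2.

1068545.2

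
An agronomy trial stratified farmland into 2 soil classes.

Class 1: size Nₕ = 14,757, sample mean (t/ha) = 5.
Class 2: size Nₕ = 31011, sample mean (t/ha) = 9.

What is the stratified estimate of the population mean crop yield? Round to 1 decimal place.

N = 14757 + 31011 = 45768.
Overall mean = Σ (Nₕ/N)·x̄ₕ — weight by population share, not a simple average.
Σ Nₕx̄ₕ = 14757·5 + 31011·9 = 73785 + 279099 = 352884.
Divide by N: 352884 / 45768 = 7.710... → 7.7.

7.7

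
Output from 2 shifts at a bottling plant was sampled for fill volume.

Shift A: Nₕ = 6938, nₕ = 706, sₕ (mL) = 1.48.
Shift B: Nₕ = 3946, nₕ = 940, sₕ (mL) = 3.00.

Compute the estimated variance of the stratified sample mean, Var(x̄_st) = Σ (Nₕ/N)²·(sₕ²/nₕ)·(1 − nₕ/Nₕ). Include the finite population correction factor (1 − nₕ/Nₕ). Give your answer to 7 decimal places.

0.0020911

N = 10884. Term for each stratum: Wₕ²sₕ²/nₕ·(1−nₕ/Nₕ).
Var(x̄_st) = 0.0011324092 + 0.0009587020 = 0.0020911113 → 0.0020911.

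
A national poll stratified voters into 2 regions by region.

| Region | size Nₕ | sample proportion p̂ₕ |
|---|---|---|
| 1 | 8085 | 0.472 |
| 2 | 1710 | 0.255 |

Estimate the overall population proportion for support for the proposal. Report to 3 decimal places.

0.434

N = 8085 + 1710 = 9795.
Overall proportion = Σ (Nₕ/N)·p̂ₕ.
Σ Nₕp̂ₕ = 3816.12 + 436.05 = 4252.17.
4252.17 / 9795 = 0.43412... → 0.434.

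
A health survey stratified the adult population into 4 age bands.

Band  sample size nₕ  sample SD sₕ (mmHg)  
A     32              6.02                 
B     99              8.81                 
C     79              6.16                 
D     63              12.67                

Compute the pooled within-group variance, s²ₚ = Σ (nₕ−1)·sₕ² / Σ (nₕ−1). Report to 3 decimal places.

80.455

A: (32−1)·6.02² = 31·36.2404 = 1123.4524
B: (99−1)·8.81² = 98·77.6161 = 7606.3778
C: (79−1)·6.16² = 78·37.9456 = 2959.7568
D: (63−1)·12.67² = 62·160.5289 = 9952.7918
Numerator = 21642.3788; denominator = Σ(nₕ−1) = 269.
s²ₚ = 21642.3788/269 = 80.45494... → 80.455.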